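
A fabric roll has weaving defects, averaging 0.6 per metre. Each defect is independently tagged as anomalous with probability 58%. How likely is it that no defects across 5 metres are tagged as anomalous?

Thinning: the defects that are tagged as anomalous themselves form a Poisson process with rate 0.58 × 0.6 = 0.348 per metre.
Over the interval, μ = 0.348 × 5 = 1.74 (5 metres).
P(N = 0) = e^(−1.74) · 1.74^0/0! ≈ 0.1755.

0.1755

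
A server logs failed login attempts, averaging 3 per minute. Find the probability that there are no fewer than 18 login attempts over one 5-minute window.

Over the interval, μ = 3 × 5 = 15 (a 5-minute window = 5 minutes).
P(N ≥ 18) = 1 − P(N ≤ 17) = 1 − Σ_{j=0}^{17} e^(−μ) μ^j/j! ≈ 0.2511.

0.2511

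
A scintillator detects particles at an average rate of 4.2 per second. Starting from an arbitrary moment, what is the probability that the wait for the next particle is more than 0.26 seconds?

The wait for the next event is exponential with rate λ = 4.2 per second.
P(T > 0.26) = e^(−λt) = e^(−4.2 × 0.26) = e^(−1.092) ≈ 0.3355.

0.3355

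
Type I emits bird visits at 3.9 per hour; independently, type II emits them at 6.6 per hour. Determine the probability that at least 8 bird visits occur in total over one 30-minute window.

Independent Poisson processes superpose: combined rate λ = 3.9 + 6.6 = 10.5 per hour.
Over the interval, μ = 10.5 × 0.5 = 5.25 (a 30-minute window = 0.5 hours).
P(N ≥ 8) = 1 − P(N ≤ 7) ≈ 0.1608.

0.1608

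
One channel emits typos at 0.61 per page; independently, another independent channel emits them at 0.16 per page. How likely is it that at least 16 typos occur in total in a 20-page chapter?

0.4728

Independent Poisson processes superpose: combined rate λ = 0.61 + 0.16 = 0.77 per page.
Over the interval, μ = 0.77 × 20 = 15.4 (a 20-page chapter = 20 pages).
P(N ≥ 16) = 1 − P(N ≤ 15) ≈ 0.4728.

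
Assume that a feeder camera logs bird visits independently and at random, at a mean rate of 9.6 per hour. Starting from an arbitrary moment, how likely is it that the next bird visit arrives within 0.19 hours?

0.8386

Inter-arrival times are exponential with rate λ = 9.6 per hour.
P(T ≤ 0.19) = 1 − e^(−λt) = 1 − e^(−9.6 × 0.19) = 1 − e^(−1.824) ≈ 0.8386.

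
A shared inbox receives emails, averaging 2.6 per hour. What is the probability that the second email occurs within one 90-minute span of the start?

0.9008

Over the interval, μ = 2.6 × 1.5 = 3.9 (a 90-minute span = 1.5 hours).
The second arrival falls in the interval iff at least 2 events occur there: P(S_2 ≤ t) = P(N ≥ 2) = 1 − P(N ≤ 1) ≈ 0.9008.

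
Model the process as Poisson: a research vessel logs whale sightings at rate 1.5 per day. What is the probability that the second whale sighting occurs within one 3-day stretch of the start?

Over the interval, μ = 1.5 × 3 = 4.5 (a 3-day stretch = 3 days).
The second arrival falls in the interval iff at least 2 events occur there: P(S_2 ≤ t) = P(N ≥ 2) = 1 − P(N ≤ 1) ≈ 0.9389.

0.9389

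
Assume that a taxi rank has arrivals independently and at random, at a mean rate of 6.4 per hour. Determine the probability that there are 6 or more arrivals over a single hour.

0.6163

With mean μ = 6.4 per hour,
P(N ≥ 6) = 1 − P(N ≤ 5) = 1 − Σ_{j=0}^{5} e^(−μ) μ^j/j! ≈ 0.6163.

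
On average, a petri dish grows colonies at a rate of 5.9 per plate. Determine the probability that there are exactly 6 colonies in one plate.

With mean μ = 5.9 per plate,
P(N = 6) = e^(−μ) μ^6/6! = e^(−5.9) · 5.9^6/720 ≈ 0.1605.

0.1605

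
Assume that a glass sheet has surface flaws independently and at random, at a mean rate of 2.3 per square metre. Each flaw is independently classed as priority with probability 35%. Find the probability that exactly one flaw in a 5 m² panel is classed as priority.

0.0719

Thinning: the flaws that are classed as priority themselves form a Poisson process with rate 0.35 × 2.3 = 0.805 per square metre.
Over the interval, μ = 0.805 × 5 = 4.025 (a 5 m² panel = 5 square metres).
P(N = 1) = e^(−4.025) · 4.025^1/1! ≈ 0.0719.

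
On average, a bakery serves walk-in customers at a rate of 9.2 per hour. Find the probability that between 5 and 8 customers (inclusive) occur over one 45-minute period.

0.5597

Over the interval, μ = 9.2 × 0.75 = 6.9 (a 45-minute period = 0.75 hours).
P(5 ≤ N ≤ 8) = Σ_{j=5}^{8} e^(−6.9) · 6.9^j/j! ≈ 0.5597.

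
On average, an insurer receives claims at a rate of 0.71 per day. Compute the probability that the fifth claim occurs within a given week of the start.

0.5542

Over the interval, μ = 0.71 × 7 = 4.97 (a week = 7 days).
The fifth arrival falls in the interval iff at least 5 events occur there: P(S_5 ≤ t) = P(N ≥ 5) = 1 − P(N ≤ 4) ≈ 0.5542.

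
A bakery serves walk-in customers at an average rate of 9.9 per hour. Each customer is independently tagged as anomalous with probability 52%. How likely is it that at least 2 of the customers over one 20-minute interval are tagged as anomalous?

Thinning: the customers that are tagged as anomalous themselves form a Poisson process with rate 0.52 × 9.9 = 5.148 per hour.
Over the interval, μ = 5.148 × 1/3 = 1.716 (a 20-minute interval = 1/3 hours).
P(N ≥ 2) = 1 − P(N ≤ 1) ≈ 0.5117.

0.5117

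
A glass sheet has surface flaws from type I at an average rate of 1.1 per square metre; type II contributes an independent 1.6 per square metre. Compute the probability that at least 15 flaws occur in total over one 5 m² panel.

0.3767

Independent Poisson processes superpose: combined rate λ = 1.1 + 1.6 = 2.7 per square metre.
Over the interval, μ = 2.7 × 5 = 13.5 (a 5 m² panel = 5 square metres).
P(N ≥ 15) = 1 − P(N ≤ 14) ≈ 0.3767.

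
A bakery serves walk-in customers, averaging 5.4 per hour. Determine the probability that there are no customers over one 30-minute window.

Over the interval, μ = 5.4 × 0.5 = 2.7 (a 30-minute window = 0.5 hours).
P(N = 0) = e^(−μ) μ^0/0! = e^(−2.7) · 2.7^0/1 ≈ 0.0672.

0.0672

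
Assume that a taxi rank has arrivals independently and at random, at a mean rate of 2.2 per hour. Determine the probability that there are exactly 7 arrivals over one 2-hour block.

Over the interval, μ = 2.2 × 2 = 4.4 (a 2-hour block = 2 hours).
P(N = 7) = e^(−μ) μ^7/7! = e^(−4.4) · 4.4^7/5040 ≈ 0.0778.

0.0778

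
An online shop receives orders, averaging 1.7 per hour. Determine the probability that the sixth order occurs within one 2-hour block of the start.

0.1295

Over the interval, μ = 1.7 × 2 = 3.4 (a 2-hour block = 2 hours).
The sixth arrival falls in the interval iff at least 6 events occur there: P(S_6 ≤ t) = P(N ≥ 6) = 1 − P(N ≤ 5) ≈ 0.1295.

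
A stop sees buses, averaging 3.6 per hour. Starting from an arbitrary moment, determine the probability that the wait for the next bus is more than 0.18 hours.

The wait for the next event is exponential with rate λ = 3.6 per hour.
P(T > 0.18) = e^(−λt) = e^(−3.6 × 0.18) = e^(−0.648) ≈ 0.5231.

0.5231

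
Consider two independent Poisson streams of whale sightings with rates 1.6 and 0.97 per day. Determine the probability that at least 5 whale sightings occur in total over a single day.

Independent Poisson processes superpose: combined rate λ = 1.6 + 0.97 = 2.57 per day.
So μ = 2.57.
P(N ≥ 5) = 1 − P(N ≤ 4) ≈ 0.1184.

0.1184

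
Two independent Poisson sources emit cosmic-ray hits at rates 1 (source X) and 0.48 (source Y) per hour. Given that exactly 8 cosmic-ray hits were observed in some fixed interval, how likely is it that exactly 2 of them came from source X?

Given the total, each event is independently from source X with probability p = λ_X/(λ_X+λ_Y) = 1/1.48 ≈ 0.6757.
So K ~ Binomial(8, 1/1.48): P(K = 2) = C(8,2) · (1/1.48)^2 · (0.48/1.48)^6 ≈ 0.0149.

0.0149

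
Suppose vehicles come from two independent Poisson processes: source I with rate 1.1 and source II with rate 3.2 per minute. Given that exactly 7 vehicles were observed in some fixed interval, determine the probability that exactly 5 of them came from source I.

Given the total, each event is independently from source I with probability p = λ_I/(λ_I+λ_II) = 1.1/4.3 ≈ 0.2558.
So K ~ Binomial(7, 1.1/4.3): P(K = 5) = C(7,5) · (1.1/4.3)^5 · (3.2/4.3)^2 ≈ 0.0127.

0.0127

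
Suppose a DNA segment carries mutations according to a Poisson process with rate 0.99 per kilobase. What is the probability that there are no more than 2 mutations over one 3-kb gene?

Over the interval, μ = 0.99 × 3 = 2.97 (a 3-kb gene = 3 kilobases).
P(N ≤ 2) = Σ_{j=0}^{2} e^(−μ) μ^j/j! ≈ 0.4299.

0.4299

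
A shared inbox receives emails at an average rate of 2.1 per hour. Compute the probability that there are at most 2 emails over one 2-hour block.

0.2102

Over the interval, μ = 2.1 × 2 = 4.2 (a 2-hour block = 2 hours).
P(N ≤ 2) = Σ_{j=0}^{2} e^(−μ) μ^j/j! ≈ 0.2102.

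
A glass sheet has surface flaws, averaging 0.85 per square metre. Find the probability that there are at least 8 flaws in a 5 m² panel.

0.0674

Over the interval, μ = 0.85 × 5 = 4.25 (a 5 m² panel = 5 square metres).
P(N ≥ 8) = 1 − P(N ≤ 7) = 1 − Σ_{j=0}^{7} e^(−μ) μ^j/j! ≈ 0.0674.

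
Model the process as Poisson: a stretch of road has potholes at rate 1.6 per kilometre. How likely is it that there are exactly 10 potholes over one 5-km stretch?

0.0993

Over the interval, μ = 1.6 × 5 = 8 (a 5-km stretch = 5 kilometres).
P(N = 10) = e^(−μ) μ^10/10! = e^(−8) · 8^10/3628800 ≈ 0.0993.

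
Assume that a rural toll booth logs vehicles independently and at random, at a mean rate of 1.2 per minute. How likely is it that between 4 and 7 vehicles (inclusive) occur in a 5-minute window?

Over the interval, μ = 1.2 × 5 = 6 (a 5-minute window = 5 minutes).
P(4 ≤ N ≤ 7) = Σ_{j=4}^{7} e^(−6) · 6^j/j! ≈ 0.5928.

0.5928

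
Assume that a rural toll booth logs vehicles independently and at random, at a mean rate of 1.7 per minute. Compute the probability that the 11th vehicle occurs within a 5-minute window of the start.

0.2366

Over the interval, μ = 1.7 × 5 = 8.5 (a 5-minute window = 5 minutes).
The 11th arrival falls in the interval iff at least 11 events occur there: P(S_11 ≤ t) = P(N ≥ 11) = 1 − P(N ≤ 10) ≈ 0.2366.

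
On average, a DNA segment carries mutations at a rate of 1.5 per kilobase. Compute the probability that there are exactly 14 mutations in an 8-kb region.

Over the interval, μ = 1.5 × 8 = 12 (an 8-kb region = 8 kilobases).
P(N = 14) = e^(−μ) μ^14/14! = e^(−12) · 12^14/87178291200 ≈ 0.0905.

0.0905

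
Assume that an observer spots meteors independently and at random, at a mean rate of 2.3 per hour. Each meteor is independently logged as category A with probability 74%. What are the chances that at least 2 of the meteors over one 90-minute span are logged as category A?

0.7234

Thinning: the meteors that are logged as category A themselves form a Poisson process with rate 0.74 × 2.3 = 1.702 per hour.
Over the interval, μ = 1.702 × 1.5 = 2.553 (a 90-minute span = 1.5 hours).
P(N ≥ 2) = 1 − P(N ≤ 1) ≈ 0.7234.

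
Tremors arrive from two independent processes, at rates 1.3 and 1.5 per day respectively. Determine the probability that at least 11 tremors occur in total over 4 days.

0.5638

Independent Poisson processes superpose: combined rate λ = 1.3 + 1.5 = 2.8 per day.
Over the interval, μ = 2.8 × 4 = 11.2 (4 days).
P(N ≥ 11) = 1 − P(N ≤ 10) ≈ 0.5638.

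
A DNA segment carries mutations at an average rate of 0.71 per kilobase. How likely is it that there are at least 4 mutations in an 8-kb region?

Over the interval, μ = 0.71 × 8 = 5.68 (an 8-kb region = 8 kilobases).
P(N ≥ 4) = 1 − P(N ≤ 3) = 1 − Σ_{j=0}^{3} e^(−μ) μ^j/j! ≈ 0.8179.

0.8179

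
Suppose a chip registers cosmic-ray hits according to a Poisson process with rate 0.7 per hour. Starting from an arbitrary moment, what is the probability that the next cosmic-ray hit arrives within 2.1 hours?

0.7701

Inter-arrival times are exponential with rate λ = 0.7 per hour.
P(T ≤ 2.1) = 1 − e^(−λt) = 1 − e^(−0.7 × 2.1) = 1 − e^(−1.47) ≈ 0.7701.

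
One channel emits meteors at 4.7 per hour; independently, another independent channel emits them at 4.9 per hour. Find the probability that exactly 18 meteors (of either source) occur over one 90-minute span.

Independent Poisson processes superpose: combined rate λ = 4.7 + 4.9 = 9.6 per hour.
Over the interval, μ = 9.6 × 1.5 = 14.4 (a 90-minute span = 1.5 hours).
P(N = 18) = e^(−14.4) · 14.4^18/18! ≈ 0.0617.

0.0617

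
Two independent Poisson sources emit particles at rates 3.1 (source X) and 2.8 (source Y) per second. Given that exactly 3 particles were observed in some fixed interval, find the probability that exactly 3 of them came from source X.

Given the total, each event is independently from source X with probability p = λ_X/(λ_X+λ_Y) = 3.1/5.9 ≈ 0.5254.
So K ~ Binomial(3, 3.1/5.9): P(K = 3) = C(3,3) · (3.1/5.9)^3 · (2.8/5.9)^0 ≈ 0.1451.

0.1451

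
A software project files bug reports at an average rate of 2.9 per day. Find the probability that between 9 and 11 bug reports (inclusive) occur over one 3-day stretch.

0.3353

Over the interval, μ = 2.9 × 3 = 8.7 (a 3-day stretch = 3 days).
P(9 ≤ N ≤ 11) = Σ_{j=9}^{11} e^(−8.7) · 8.7^j/j! ≈ 0.3353.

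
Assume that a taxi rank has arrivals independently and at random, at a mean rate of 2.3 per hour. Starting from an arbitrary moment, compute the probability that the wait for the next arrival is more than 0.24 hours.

The wait for the next event is exponential with rate λ = 2.3 per hour.
P(T > 0.24) = e^(−λt) = e^(−2.3 × 0.24) = e^(−0.552) ≈ 0.5758.

0.5758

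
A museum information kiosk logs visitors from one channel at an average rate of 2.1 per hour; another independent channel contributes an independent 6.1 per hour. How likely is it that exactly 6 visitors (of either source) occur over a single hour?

0.1160

Independent Poisson processes superpose: combined rate λ = 2.1 + 6.1 = 8.2 per hour.
So μ = 8.2.
P(N = 6) = e^(−8.2) · 8.2^6/6! ≈ 0.1160.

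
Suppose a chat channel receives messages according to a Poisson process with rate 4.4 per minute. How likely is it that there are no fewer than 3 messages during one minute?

With mean μ = 4.4 per minute,
P(N ≥ 3) = 1 − P(N ≤ 2) = 1 − Σ_{j=0}^{2} e^(−μ) μ^j/j! ≈ 0.8149.

0.8149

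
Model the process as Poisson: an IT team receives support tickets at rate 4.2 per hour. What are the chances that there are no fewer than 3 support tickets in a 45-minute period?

Over the interval, μ = 4.2 × 0.75 = 3.15 (a 45-minute period = 0.75 hours).
P(N ≥ 3) = 1 − P(N ≤ 2) = 1 − Σ_{j=0}^{2} e^(−μ) μ^j/j! ≈ 0.6096.

0.6096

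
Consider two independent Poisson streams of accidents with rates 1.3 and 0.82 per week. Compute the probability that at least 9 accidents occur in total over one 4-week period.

Independent Poisson processes superpose: combined rate λ = 1.3 + 0.82 = 2.12 per week.
Over the interval, μ = 2.12 × 4 = 8.48 (a 4-week period = 4 weeks).
P(N ≥ 9) = 1 − P(N ≤ 8) ≈ 0.4741.

0.4741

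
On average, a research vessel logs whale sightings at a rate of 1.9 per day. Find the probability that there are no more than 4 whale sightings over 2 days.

Over the interval, μ = 1.9 × 2 = 3.8 (2 days).
P(N ≤ 4) = Σ_{j=0}^{4} e^(−μ) μ^j/j! ≈ 0.6678.

0.6678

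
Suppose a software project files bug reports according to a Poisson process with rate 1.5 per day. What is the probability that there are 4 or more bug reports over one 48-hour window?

Over the interval, μ = 1.5 × 2 = 3 (a 48-hour window = 2 days).
P(N ≥ 4) = 1 − P(N ≤ 3) = 1 − Σ_{j=0}^{3} e^(−μ) μ^j/j! ≈ 0.3528.

0.3528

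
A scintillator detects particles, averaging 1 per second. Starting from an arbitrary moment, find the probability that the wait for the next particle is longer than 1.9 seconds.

0.1496

The wait for the next event is exponential with rate λ = 1 per second.
P(T > 1.9) = e^(−λt) = e^(−1 × 1.9) = e^(−1.9) ≈ 0.1496.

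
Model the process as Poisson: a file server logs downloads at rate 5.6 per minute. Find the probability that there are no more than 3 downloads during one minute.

With mean μ = 5.6 per minute,
P(N ≤ 3) = Σ_{j=0}^{3} e^(−μ) μ^j/j! ≈ 0.1906.

0.1906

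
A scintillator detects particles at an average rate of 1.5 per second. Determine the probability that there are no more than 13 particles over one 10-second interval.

Over the interval, μ = 1.5 × 10 = 15 (a 10-second interval = 10 seconds).
P(N ≤ 13) = Σ_{j=0}^{13} e^(−μ) μ^j/j! ≈ 0.3632.

0.3632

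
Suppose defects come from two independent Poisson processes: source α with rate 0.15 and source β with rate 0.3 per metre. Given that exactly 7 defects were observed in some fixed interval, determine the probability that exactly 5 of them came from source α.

Given the total, each event is independently from source α with probability p = λ_α/(λ_α+λ_β) = 0.15/0.45 ≈ 0.3333.
So K ~ Binomial(7, 0.15/0.45): P(K = 5) = C(7,5) · (0.15/0.45)^5 · (0.3/0.45)^2 ≈ 0.0384.

0.0384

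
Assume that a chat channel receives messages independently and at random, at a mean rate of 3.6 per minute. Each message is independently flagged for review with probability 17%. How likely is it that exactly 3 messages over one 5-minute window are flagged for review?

Thinning: the messages that are flagged for review themselves form a Poisson process with rate 0.17 × 3.6 = 0.612 per minute.
Over the interval, μ = 0.612 × 5 = 3.06 (a 5-minute window = 5 minutes).
P(N = 3) = e^(−3.06) · 3.06^3/3! ≈ 0.2239.

0.2239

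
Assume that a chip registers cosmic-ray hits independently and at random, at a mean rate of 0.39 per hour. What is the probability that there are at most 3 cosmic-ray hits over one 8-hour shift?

Over the interval, μ = 0.39 × 8 = 3.12 (an 8-hour shift = 8 hours).
P(N ≤ 3) = Σ_{j=0}^{3} e^(−μ) μ^j/j! ≈ 0.6204.

0.6204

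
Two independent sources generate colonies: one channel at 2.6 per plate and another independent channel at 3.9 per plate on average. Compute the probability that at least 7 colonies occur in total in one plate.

Independent Poisson processes superpose: combined rate λ = 2.6 + 3.9 = 6.5 per plate.
So μ = 6.5.
P(N ≥ 7) = 1 − P(N ≤ 6) ≈ 0.4735.

0.4735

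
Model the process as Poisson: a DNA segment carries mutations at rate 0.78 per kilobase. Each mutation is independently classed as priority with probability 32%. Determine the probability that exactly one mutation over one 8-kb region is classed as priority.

0.2711

Thinning: the mutations that are classed as priority themselves form a Poisson process with rate 0.32 × 0.78 = 0.2496 per kilobase.
Over the interval, μ = 0.2496 × 8 = 1.9968 (an 8-kb region = 8 kilobases).
P(N = 1) = e^(−1.9968) · 1.9968^1/1! ≈ 0.2711.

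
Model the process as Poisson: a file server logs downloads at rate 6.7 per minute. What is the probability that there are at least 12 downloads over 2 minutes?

0.6861

Over the interval, μ = 6.7 × 2 = 13.4 (2 minutes).
P(N ≥ 12) = 1 − P(N ≤ 11) = 1 − Σ_{j=0}^{11} e^(−μ) μ^j/j! ≈ 0.6861.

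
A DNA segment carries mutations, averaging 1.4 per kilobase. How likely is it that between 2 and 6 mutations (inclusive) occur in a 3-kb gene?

0.7895

Over the interval, μ = 1.4 × 3 = 4.2 (a 3-kb gene = 3 kilobases).
P(2 ≤ N ≤ 6) = Σ_{j=2}^{6} e^(−4.2) · 4.2^j/j! ≈ 0.7895.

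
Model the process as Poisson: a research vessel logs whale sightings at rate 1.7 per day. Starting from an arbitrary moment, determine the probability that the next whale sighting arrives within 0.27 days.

Inter-arrival times are exponential with rate λ = 1.7 per day.
P(T ≤ 0.27) = 1 − e^(−λt) = 1 − e^(−1.7 × 0.27) = 1 − e^(−0.459) ≈ 0.3681.

0.3681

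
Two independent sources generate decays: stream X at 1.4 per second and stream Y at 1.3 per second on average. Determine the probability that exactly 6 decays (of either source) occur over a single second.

0.0362

Independent Poisson processes superpose: combined rate λ = 1.4 + 1.3 = 2.7 per second.
So μ = 2.7.
P(N = 6) = e^(−2.7) · 2.7^6/6! ≈ 0.0362.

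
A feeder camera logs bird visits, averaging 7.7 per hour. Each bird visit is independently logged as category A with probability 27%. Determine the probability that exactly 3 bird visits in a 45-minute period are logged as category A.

Thinning: the bird visits that are logged as category A themselves form a Poisson process with rate 0.27 × 7.7 = 2.079 per hour.
Over the interval, μ = 2.079 × 0.75 = 1.55925 (a 45-minute period = 0.75 hours).
P(N = 3) = e^(−1.55925) · 1.55925^3/3! ≈ 0.1329.

0.1329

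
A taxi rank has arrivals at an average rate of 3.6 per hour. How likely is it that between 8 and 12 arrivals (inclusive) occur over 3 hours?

Over the interval, μ = 3.6 × 3 = 10.8 (3 hours).
P(8 ≤ N ≤ 12) = Σ_{j=8}^{12} e^(−10.8) · 10.8^j/j! ≈ 0.5538.

0.5538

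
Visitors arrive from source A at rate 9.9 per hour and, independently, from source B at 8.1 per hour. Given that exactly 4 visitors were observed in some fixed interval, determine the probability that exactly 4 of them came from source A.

0.0915

Given the total, each event is independently from source A with probability p = λ_A/(λ_A+λ_B) = 9.9/18 = 0.5500.
So K ~ Binomial(4, 9.9/18): P(K = 4) = C(4,4) · (9.9/18)^4 · (8.1/18)^0 ≈ 0.0915.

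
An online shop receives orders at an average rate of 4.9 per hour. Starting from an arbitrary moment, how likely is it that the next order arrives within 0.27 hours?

0.7337

Inter-arrival times are exponential with rate λ = 4.9 per hour.
P(T ≤ 0.27) = 1 − e^(−λt) = 1 − e^(−4.9 × 0.27) = 1 − e^(−1.323) ≈ 0.7337.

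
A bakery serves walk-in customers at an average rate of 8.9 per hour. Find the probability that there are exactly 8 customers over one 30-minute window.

0.0445

Over the interval, μ = 8.9 × 0.5 = 4.45 (a 30-minute window = 0.5 hours).
P(N = 8) = e^(−μ) μ^8/8! = e^(−4.45) · 4.45^8/40320 ≈ 0.0445.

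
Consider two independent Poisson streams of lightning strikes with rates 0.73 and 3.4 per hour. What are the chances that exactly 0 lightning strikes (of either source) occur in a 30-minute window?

0.1268

Independent Poisson processes superpose: combined rate λ = 0.73 + 3.4 = 4.13 per hour.
Over the interval, μ = 4.13 × 0.5 = 2.065 (a 30-minute window = 0.5 hours).
P(N = 0) = e^(−2.065) · 2.065^0/0! ≈ 0.1268.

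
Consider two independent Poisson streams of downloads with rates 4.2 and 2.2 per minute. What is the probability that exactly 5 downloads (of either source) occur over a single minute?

Independent Poisson processes superpose: combined rate λ = 4.2 + 2.2 = 6.4 per minute.
So μ = 6.4.
P(N = 5) = e^(−6.4) · 6.4^5/5! ≈ 0.1487.

0.1487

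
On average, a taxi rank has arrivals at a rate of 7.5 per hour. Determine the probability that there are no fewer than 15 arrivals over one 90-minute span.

0.1648

Over the interval, μ = 7.5 × 1.5 = 11.25 (a 90-minute span = 1.5 hours).
P(N ≥ 15) = 1 − P(N ≤ 14) = 1 − Σ_{j=0}^{14} e^(−μ) μ^j/j! ≈ 0.1648.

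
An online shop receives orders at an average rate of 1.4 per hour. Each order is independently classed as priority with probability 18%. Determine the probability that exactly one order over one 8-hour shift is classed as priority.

Thinning: the orders that are classed as priority themselves form a Poisson process with rate 0.18 × 1.4 = 0.252 per hour.
Over the interval, μ = 0.252 × 8 = 2.016 (an 8-hour shift = 8 hours).
P(N = 1) = e^(−2.016) · 2.016^1/1! ≈ 0.2685.

0.2685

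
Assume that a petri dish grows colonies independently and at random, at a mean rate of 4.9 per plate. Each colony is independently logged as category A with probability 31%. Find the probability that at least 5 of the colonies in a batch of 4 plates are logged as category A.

Thinning: the colonies that are logged as category A themselves form a Poisson process with rate 0.31 × 4.9 = 1.519 per plate.
Over the interval, μ = 1.519 × 4 = 6.076 (a batch of 4 plates = 4 plates).
P(N ≥ 5) = 1 − P(N ≤ 4) ≈ 0.7250.

0.7250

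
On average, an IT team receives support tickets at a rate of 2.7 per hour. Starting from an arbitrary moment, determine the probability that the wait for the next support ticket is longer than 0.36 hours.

The wait for the next event is exponential with rate λ = 2.7 per hour.
P(T > 0.36) = e^(−λt) = e^(−2.7 × 0.36) = e^(−0.972) ≈ 0.3783.

0.3783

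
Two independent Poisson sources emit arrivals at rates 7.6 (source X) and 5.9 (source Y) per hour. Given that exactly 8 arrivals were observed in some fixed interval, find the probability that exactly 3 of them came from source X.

Given the total, each event is independently from source X with probability p = λ_X/(λ_X+λ_Y) = 7.6/13.5 ≈ 0.5630.
So K ~ Binomial(8, 7.6/13.5): P(K = 3) = C(8,3) · (7.6/13.5)^3 · (5.9/13.5)^5 ≈ 0.1593.

0.1593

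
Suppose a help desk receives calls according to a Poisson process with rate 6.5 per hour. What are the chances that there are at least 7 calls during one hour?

0.4735

With mean μ = 6.5 per hour,
P(N ≥ 7) = 1 − P(N ≤ 6) = 1 − Σ_{j=0}^{6} e^(−μ) μ^j/j! ≈ 0.4735.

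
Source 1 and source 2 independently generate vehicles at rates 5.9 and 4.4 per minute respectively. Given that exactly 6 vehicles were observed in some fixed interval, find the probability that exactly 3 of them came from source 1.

0.2930

Given the total, each event is independently from source 1 with probability p = λ_1/(λ_1+λ_2) = 5.9/10.3 ≈ 0.5728.
So K ~ Binomial(6, 5.9/10.3): P(K = 3) = C(6,3) · (5.9/10.3)^3 · (4.4/10.3)^3 ≈ 0.2930.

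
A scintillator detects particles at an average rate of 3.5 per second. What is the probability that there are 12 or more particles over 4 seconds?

Over the interval, μ = 3.5 × 4 = 14 (4 seconds).
P(N ≥ 12) = 1 − P(N ≤ 11) = 1 − Σ_{j=0}^{11} e^(−μ) μ^j/j! ≈ 0.7400.

0.7400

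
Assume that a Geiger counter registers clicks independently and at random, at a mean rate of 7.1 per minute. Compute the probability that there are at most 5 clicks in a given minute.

0.2881

With mean μ = 7.1 per minute,
P(N ≤ 5) = Σ_{j=0}^{5} e^(−μ) μ^j/j! ≈ 0.2881.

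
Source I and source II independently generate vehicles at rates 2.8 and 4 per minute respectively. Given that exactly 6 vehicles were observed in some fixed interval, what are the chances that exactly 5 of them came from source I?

0.0418

Given the total, each event is independently from source I with probability p = λ_I/(λ_I+λ_II) = 2.8/6.8 ≈ 0.4118.
So K ~ Binomial(6, 2.8/6.8): P(K = 5) = C(6,5) · (2.8/6.8)^5 · (4/6.8)^1 ≈ 0.0418.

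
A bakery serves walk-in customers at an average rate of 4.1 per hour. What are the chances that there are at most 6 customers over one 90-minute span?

0.5822

Over the interval, μ = 4.1 × 1.5 = 6.15 (a 90-minute span = 1.5 hours).
P(N ≤ 6) = Σ_{j=0}^{6} e^(−μ) μ^j/j! ≈ 0.5822.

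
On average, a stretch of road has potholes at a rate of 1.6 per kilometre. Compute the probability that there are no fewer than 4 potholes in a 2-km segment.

Over the interval, μ = 1.6 × 2 = 3.2 (a 2-km segment = 2 kilometres).
P(N ≥ 4) = 1 − P(N ≤ 3) = 1 − Σ_{j=0}^{3} e^(−μ) μ^j/j! ≈ 0.3975.

0.3975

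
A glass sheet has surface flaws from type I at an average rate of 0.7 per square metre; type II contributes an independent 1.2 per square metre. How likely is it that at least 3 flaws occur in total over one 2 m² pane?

0.7311

Independent Poisson processes superpose: combined rate λ = 0.7 + 1.2 = 1.9 per square metre.
Over the interval, μ = 1.9 × 2 = 3.8 (a 2 m² pane = 2 square metres).
P(N ≥ 3) = 1 − P(N ≤ 2) ≈ 0.7311.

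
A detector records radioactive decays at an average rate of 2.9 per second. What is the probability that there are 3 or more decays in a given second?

With mean μ = 2.9 per second,
P(N ≥ 3) = 1 − P(N ≤ 2) = 1 − Σ_{j=0}^{2} e^(−μ) μ^j/j! ≈ 0.5540.

0.5540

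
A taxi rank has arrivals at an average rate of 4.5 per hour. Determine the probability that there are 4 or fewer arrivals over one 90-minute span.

0.1970

Over the interval, μ = 4.5 × 1.5 = 6.75 (a 90-minute span = 1.5 hours).
P(N ≤ 4) = Σ_{j=0}^{4} e^(−μ) μ^j/j! ≈ 0.1970.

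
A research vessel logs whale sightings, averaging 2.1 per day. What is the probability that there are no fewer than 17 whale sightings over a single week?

0.3074

Over the interval, μ = 2.1 × 7 = 14.7 (a week = 7 days).
P(N ≥ 17) = 1 − P(N ≤ 16) = 1 − Σ_{j=0}^{16} e^(−μ) μ^j/j! ≈ 0.3074.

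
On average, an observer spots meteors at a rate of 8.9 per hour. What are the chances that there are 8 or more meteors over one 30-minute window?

0.0825

Over the interval, μ = 8.9 × 0.5 = 4.45 (a 30-minute window = 0.5 hours).
P(N ≥ 8) = 1 − P(N ≤ 7) = 1 − Σ_{j=0}^{7} e^(−μ) μ^j/j! ≈ 0.0825.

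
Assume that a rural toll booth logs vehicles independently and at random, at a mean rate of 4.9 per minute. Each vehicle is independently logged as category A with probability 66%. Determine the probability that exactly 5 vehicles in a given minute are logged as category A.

Thinning: the vehicles that are logged as category A themselves form a Poisson process with rate 0.66 × 4.9 = 3.234 per minute.
So μ = 3.234.
P(N = 5) = e^(−3.234) · 3.234^5/5! ≈ 0.1161.

0.1161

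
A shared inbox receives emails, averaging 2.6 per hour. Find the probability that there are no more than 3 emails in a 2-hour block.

Over the interval, μ = 2.6 × 2 = 5.2 (a 2-hour block = 2 hours).
P(N ≤ 3) = Σ_{j=0}^{3} e^(−μ) μ^j/j! ≈ 0.2381.

0.2381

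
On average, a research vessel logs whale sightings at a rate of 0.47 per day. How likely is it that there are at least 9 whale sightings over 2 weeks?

Over the interval, μ = 0.47 × 14 = 6.58 (2 weeks = 14 days).
P(N ≥ 9) = 1 − P(N ≤ 8) = 1 − Σ_{j=0}^{8} e^(−μ) μ^j/j! ≈ 0.2180.

0.2180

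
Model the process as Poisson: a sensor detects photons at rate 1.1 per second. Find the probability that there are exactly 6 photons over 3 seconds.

Over the interval, μ = 1.1 × 3 = 3.3 (3 seconds).
P(N = 6) = e^(−μ) μ^6/6! = e^(−3.3) · 3.3^6/720 ≈ 0.0662.

0.0662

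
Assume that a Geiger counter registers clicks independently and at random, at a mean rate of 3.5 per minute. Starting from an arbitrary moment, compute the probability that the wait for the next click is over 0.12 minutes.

0.6570

The wait for the next event is exponential with rate λ = 3.5 per minute.
P(T > 0.12) = e^(−λt) = e^(−3.5 × 0.12) = e^(−0.42) ≈ 0.6570.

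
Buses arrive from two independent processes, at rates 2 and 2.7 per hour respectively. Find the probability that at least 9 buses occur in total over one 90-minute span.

0.2775

Independent Poisson processes superpose: combined rate λ = 2 + 2.7 = 4.7 per hour.
Over the interval, μ = 4.7 × 1.5 = 7.05 (a 90-minute span = 1.5 hours).
P(N ≥ 9) = 1 − P(N ≤ 8) ≈ 0.2775.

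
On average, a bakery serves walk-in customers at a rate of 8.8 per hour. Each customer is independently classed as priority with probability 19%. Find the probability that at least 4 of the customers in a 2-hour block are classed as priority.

0.4294

Thinning: the customers that are classed as priority themselves form a Poisson process with rate 0.19 × 8.8 = 1.672 per hour.
Over the interval, μ = 1.672 × 2 = 3.344 (a 2-hour block = 2 hours).
P(N ≥ 4) = 1 − P(N ≤ 3) ≈ 0.4294.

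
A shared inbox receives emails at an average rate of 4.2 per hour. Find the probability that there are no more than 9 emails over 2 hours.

0.6659

Over the interval, μ = 4.2 × 2 = 8.4 (2 hours).
P(N ≤ 9) = Σ_{j=0}^{9} e^(−μ) μ^j/j! ≈ 0.6659.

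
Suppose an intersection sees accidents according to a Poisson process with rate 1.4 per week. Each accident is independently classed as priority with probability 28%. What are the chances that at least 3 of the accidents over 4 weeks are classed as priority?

0.2084

Thinning: the accidents that are classed as priority themselves form a Poisson process with rate 0.28 × 1.4 = 0.392 per week.
Over the interval, μ = 0.392 × 4 = 1.568 (4 weeks).
P(N ≥ 3) = 1 − P(N ≤ 2) ≈ 0.2084.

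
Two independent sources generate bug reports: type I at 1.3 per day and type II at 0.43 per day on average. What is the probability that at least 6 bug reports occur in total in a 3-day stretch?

0.4173

Independent Poisson processes superpose: combined rate λ = 1.3 + 0.43 = 1.73 per day.
Over the interval, μ = 1.73 × 3 = 5.19 (a 3-day stretch = 3 days).
P(N ≥ 6) = 1 − P(N ≤ 5) ≈ 0.4173.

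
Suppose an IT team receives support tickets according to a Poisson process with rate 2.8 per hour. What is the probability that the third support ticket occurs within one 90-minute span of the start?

Over the interval, μ = 2.8 × 1.5 = 4.2 (a 90-minute span = 1.5 hours).
The third arrival falls in the interval iff at least 3 events occur there: P(S_3 ≤ t) = P(N ≥ 3) = 1 − P(N ≤ 2) ≈ 0.7898.

0.7898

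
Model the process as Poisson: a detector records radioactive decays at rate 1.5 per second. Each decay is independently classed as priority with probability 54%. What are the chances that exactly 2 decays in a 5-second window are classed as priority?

0.1429

Thinning: the decays that are classed as priority themselves form a Poisson process with rate 0.54 × 1.5 = 0.81 per second.
Over the interval, μ = 0.81 × 5 = 4.05 (a 5-second window = 5 seconds).
P(N = 2) = e^(−4.05) · 4.05^2/2! ≈ 0.1429.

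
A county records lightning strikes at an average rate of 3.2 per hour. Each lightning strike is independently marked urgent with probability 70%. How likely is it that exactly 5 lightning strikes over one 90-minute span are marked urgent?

0.1240

Thinning: the lightning strikes that are marked urgent themselves form a Poisson process with rate 0.7 × 3.2 = 2.24 per hour.
Over the interval, μ = 2.24 × 1.5 = 3.36 (a 90-minute span = 1.5 hours).
P(N = 5) = e^(−3.36) · 3.36^5/5! ≈ 0.1240.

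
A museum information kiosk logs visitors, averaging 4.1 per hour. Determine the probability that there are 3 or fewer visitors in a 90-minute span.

0.1383

Over the interval, μ = 4.1 × 1.5 = 6.15 (a 90-minute span = 1.5 hours).
P(N ≤ 3) = Σ_{j=0}^{3} e^(−μ) μ^j/j! ≈ 0.1383.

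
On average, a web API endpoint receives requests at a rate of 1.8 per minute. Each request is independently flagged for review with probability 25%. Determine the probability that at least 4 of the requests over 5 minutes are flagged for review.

Thinning: the requests that are flagged for review themselves form a Poisson process with rate 0.25 × 1.8 = 0.45 per minute.
Over the interval, μ = 0.45 × 5 = 2.25 (5 minutes).
P(N ≥ 4) = 1 − P(N ≤ 3) ≈ 0.1906.

0.1906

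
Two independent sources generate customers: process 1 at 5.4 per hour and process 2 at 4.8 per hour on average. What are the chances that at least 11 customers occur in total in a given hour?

0.4420

Independent Poisson processes superpose: combined rate λ = 5.4 + 4.8 = 10.2 per hour.
So μ = 10.2.
P(N ≥ 11) = 1 − P(N ≤ 10) ≈ 0.4420.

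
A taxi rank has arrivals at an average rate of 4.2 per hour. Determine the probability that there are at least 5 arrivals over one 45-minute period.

0.2105

Over the interval, μ = 4.2 × 0.75 = 3.15 (a 45-minute period = 0.75 hours).
P(N ≥ 5) = 1 − P(N ≤ 4) = 1 − Σ_{j=0}^{4} e^(−μ) μ^j/j! ≈ 0.2105.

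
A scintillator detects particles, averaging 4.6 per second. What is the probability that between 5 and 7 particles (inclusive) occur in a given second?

0.3917

With mean μ = 4.6 per second,
P(5 ≤ N ≤ 7) = Σ_{j=5}^{7} e^(−4.6) · 4.6^j/j! ≈ 0.3917.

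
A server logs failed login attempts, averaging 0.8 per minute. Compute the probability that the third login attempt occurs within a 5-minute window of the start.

0.7619

Over the interval, μ = 0.8 × 5 = 4 (a 5-minute window = 5 minutes).
The third arrival falls in the interval iff at least 3 events occur there: P(S_3 ≤ t) = P(N ≥ 3) = 1 − P(N ≤ 2) ≈ 0.7619.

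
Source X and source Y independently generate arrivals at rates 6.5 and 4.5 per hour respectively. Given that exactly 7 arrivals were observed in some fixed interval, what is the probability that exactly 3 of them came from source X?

Given the total, each event is independently from source X with probability p = λ_X/(λ_X+λ_Y) = 6.5/11 ≈ 0.5909.
So K ~ Binomial(7, 6.5/11): P(K = 3) = C(7,3) · (6.5/11)^3 · (4.5/11)^4 ≈ 0.2023.

0.2023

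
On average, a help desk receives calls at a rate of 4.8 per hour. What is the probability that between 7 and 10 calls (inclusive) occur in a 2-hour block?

0.4755

Over the interval, μ = 4.8 × 2 = 9.6 (a 2-hour block = 2 hours).
P(7 ≤ N ≤ 10) = Σ_{j=7}^{10} e^(−9.6) · 9.6^j/j! ≈ 0.4755.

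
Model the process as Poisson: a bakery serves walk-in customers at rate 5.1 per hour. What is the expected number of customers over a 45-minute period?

3.825

E[N] = λt = 5.1 × 0.75 = 3.825 (a 45-minute period = 0.75 hours).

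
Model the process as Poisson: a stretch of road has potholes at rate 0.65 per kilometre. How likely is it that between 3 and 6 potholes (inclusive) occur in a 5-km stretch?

0.5827

Over the interval, μ = 0.65 × 5 = 3.25 (a 5-km stretch = 5 kilometres).
P(3 ≤ N ≤ 6) = Σ_{j=3}^{6} e^(−3.25) · 3.25^j/j! ≈ 0.5827.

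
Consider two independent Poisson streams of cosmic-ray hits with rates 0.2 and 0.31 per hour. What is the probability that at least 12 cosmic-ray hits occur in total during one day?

Independent Poisson processes superpose: combined rate λ = 0.2 + 0.31 = 0.51 per hour.
Over the interval, μ = 0.51 × 24 = 12.24 (a day = 24 hours).
P(N ≥ 12) = 1 − P(N ≤ 11) ≈ 0.5656.

0.5656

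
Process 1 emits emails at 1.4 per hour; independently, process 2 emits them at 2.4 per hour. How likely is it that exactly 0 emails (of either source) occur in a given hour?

Independent Poisson processes superpose: combined rate λ = 1.4 + 2.4 = 3.8 per hour.
So μ = 3.8.
P(N = 0) = e^(−3.8) · 3.8^0/0! ≈ 0.0224.

0.0224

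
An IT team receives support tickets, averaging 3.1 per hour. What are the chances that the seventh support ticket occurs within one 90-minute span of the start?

0.1886

Over the interval, μ = 3.1 × 1.5 = 4.65 (a 90-minute span = 1.5 hours).
The seventh arrival falls in the interval iff at least 7 events occur there: P(S_7 ≤ t) = P(N ≥ 7) = 1 − P(N ≤ 6) ≈ 0.1886.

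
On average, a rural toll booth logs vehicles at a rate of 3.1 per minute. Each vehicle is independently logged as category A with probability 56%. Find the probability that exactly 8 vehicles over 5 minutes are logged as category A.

Thinning: the vehicles that are logged as category A themselves form a Poisson process with rate 0.56 × 3.1 = 1.736 per minute.
Over the interval, μ = 1.736 × 5 = 8.68 (5 minutes).
P(N = 8) = e^(−8.68) · 8.68^8/8! ≈ 0.1358.

0.1358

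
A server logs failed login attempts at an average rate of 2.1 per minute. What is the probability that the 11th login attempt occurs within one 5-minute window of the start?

0.4793

Over the interval, μ = 2.1 × 5 = 10.5 (a 5-minute window = 5 minutes).
The 11th arrival falls in the interval iff at least 11 events occur there: P(S_11 ≤ t) = P(N ≥ 11) = 1 − P(N ≤ 10) ≈ 0.4793.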